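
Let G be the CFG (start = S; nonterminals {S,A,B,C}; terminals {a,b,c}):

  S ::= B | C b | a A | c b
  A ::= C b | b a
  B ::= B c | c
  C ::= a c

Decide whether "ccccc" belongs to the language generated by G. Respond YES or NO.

Convert to CNF:
  S -> B T2 | C T0 | T1 A | T2 T0 | c
  A -> C T0 | T0 T1
  B -> B T2 | c
  C -> T1 T2
  T0 -> b
  T1 -> a
  T2 -> c

CYK fill:
  cell(0,0) c: {B,S,T2}  orig:{B,S}
  cell(1,1) c: {B,S,T2}  orig:{B,S}
  cell(2,2) c: {B,S,T2}  orig:{B,S}
  cell(3,3) c: {B,S,T2}  orig:{B,S}
  cell(4,4) c: {B,S,T2}  orig:{B,S}
  cell(0,1) cc: {B,S}
  cell(1,2) cc: {B,S}
  cell(2,3) cc: {B,S}
  cell(3,4) cc: {B,S}
  cell(0,2) ccc: {B,S}
  cell(1,3) ccc: {B,S}
  cell(2,4) ccc: {B,S}
  cell(0,3) cccc: {B,S}
  cell(1,4) cccc: {B,S}
  cell(0,4) ccccc: {B,S}

S ∈ T[0,4] ⇒ YES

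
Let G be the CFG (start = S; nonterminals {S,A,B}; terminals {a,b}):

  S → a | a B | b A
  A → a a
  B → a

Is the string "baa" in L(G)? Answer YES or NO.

Convert to CNF:
  S -> T0 B | T1 A | a
  A -> T0 T0
  B -> a
  T0 -> a
  T1 -> b

CYK table (by increasing span):
  T[0,0] 'b' = {T1}  orig:{}
  T[1,1] 'a' = {B,S,T0}  orig:{B,S}
  T[2,2] 'a' = {B,S,T0}  orig:{B,S}
  T[0,1] 'ba' = ∅
  T[1,2] 'aa' = {A,S}
  T[0,2] 'baa' = {S}

S ∈ T[0,2] ⇒ YES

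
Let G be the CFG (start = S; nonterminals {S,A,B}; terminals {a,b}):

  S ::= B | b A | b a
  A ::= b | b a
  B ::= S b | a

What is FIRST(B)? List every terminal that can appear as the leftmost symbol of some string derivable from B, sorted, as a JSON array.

Compute FIRST by fixpoint:
iter 1:
  A via A→b: +{b}
  B via B→a: +{a}
  S via S→B: +{a}
  S via S→b A: +{b}
  FIRST[S]={a,b}  FIRST[A]={b}  FIRST[B]={a}
iter 2:
  B via B→S b: +{b}
  FIRST[S]={a,b}  FIRST[A]={b}  FIRST[B]={a,b}
iter 3: — fixpoint
  FIRST[S]={a,b}  FIRST[A]={b}  FIRST[B]={a,b}

FIRST(B) = ["a", "b"]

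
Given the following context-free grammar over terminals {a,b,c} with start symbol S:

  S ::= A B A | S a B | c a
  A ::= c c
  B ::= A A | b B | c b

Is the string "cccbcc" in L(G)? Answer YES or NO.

Convert to CNF:
  S -> A X3 | S X4 | T0 T2
  A -> T0 T0
  B -> A A | T0 T1 | T1 B
  T0 -> c
  T1 -> b
  T2 -> a
  X3 -> B A
  X4 -> T2 B

CYK table (by increasing span):
  T[0,0] 'c' = {T0}  orig:{}
  T[1,1] 'c' = {T0}  orig:{}
  T[2,2] 'c' = {T0}  orig:{}
  T[3,3] 'b' = {T1}  orig:{}
  T[4,4] 'c' = {T0}  orig:{}
  T[5,5] 'c' = {T0}  orig:{}
  T[0,1] 'cc' = {A}
  T[1,2] 'cc' = {A}
  T[2,3] 'cb' = {B}
  T[3,4] 'bc' = ∅
  T[4,5] 'cc' = {A}
  T[0,2] 'ccc' = ∅
  T[1,3] 'ccb' = ∅
  T[2,4] 'cbc' = ∅
  T[3,5] 'bcc' = ∅
  T[0,3] 'cccb' = ∅
  T[1,4] 'ccbc' = ∅
  T[2,5] 'cbcc' = {X3}  orig:{}
  T[0,4] 'cccbc' = ∅
  T[1,5] 'ccbcc' = ∅
  T[0,5] 'cccbcc' = {S}

S ∈ T[0,5] ⇒ YES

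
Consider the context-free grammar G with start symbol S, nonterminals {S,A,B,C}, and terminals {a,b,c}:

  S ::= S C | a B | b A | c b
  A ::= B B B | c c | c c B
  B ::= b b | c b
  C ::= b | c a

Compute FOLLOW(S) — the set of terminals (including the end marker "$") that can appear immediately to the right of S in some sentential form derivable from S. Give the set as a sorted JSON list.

Compute FIRST by fixpoint:
[1]
  A via A→c c: +{c}
  B via B→b b: +{b}
  B via B→c b: +{c}
  C via C→b: +{b}
  C via C→c a: +{c}
  S via S→a B: +{a}
  S via S→b A: +{b}
  S via S→c b: +{c}
  FIRST(S)={a,b,c}  FIRST(A)={c}  FIRST(B)={b,c}  FIRST(C)={b,c}
[2]
  A via A→B B B: +{b}
  FIRST(S)={a,b,c}  FIRST(A)={b,c}  FIRST(B)={b,c}  FIRST(C)={b,c}
[3] done
  FIRST(S)={a,b,c}  FIRST(A)={b,c}  FIRST(B)={b,c}  FIRST(C)={b,c}

FOLLOW iteration:
seed FOLLOW(S) with $
iter 1:
  A→B B B: FOLLOW(B) ⊇ FIRST(B) = {b,c}; new: +{b,c}
  S→S C: FOLLOW(S) ⊇ FIRST(C) = {b,c}; new: +{b,c}
  S→S C: FOLLOW(C) ⊇ FOLLOW(S) ⊇ {$,b,c}; new: +{$,b,c}
  S→a B: FOLLOW(B) ⊇ FOLLOW(S) ⊇ {$,b,c}; new: +{$}
  S→b A: FOLLOW(A) ⊇ FOLLOW(S) ⊇ {$,b,c}; new: +{$,b,c}
  S: {$,b,c}  A: {$,b,c}  B: {$,b,c}  C: {$,b,c}
iter 2: — fixpoint
  S: {$,b,c}  A: {$,b,c}  B: {$,b,c}  C: {$,b,c}

FOLLOW(S) = ["$", "b", "c"]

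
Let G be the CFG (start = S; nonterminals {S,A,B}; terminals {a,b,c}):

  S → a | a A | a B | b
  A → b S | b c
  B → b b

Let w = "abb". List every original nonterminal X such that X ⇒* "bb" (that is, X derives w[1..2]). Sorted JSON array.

Convert to CNF:
  S -> T2 A | T2 B | a | b
  A -> T0 S | T0 T1
  B -> T0 T0
  T0 -> b
  T1 -> c
  T2 -> a

Fill CYK table bottom-up, restricted to cells inside w[1..2]:
  T[1,1] 'b' = {S,T0}  orig:{S}
  T[2,2] 'b' = {S,T0}  orig:{S}
  T[1,2] 'bb' = {A,B}

Original NTs in T[1,2] deriving "bb": ["A", "B"]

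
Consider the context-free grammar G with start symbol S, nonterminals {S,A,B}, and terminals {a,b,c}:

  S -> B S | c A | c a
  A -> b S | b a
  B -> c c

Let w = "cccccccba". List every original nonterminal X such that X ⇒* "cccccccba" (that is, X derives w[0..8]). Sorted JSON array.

CNF form of G:
  S -> B S | T2 A | T2 T1
  A -> T0 S | T0 T1
  B -> T2 T2
  T0 -> b
  T1 -> a
  T2 -> c

Fill CYK table bottom-up (cells [i..j] with 0 ≤ i ≤ j ≤ 8 only):
  cell(0,0) c: {T2}  orig:{}
  cell(1,1) c: {T2}  orig:{}
  cell(2,2) c: {T2}  orig:{}
  cell(3,3) c: {T2}  orig:{}
  cell(4,4) c: {T2}  orig:{}
  cell(5,5) c: {T2}  orig:{}
  cell(6,6) c: {T2}  orig:{}
  cell(7,7) b: {T0}  orig:{}
  cell(8,8) a: {T1}  orig:{}
  cell(0,1) cc: {B}
  cell(1,2) cc: {B}
  cell(2,3) cc: {B}
  cell(3,4) cc: {B}
  cell(4,5) cc: {B}
  cell(5,6) cc: {B}
  cell(6,7) cb: ∅
  cell(7,8) ba: {A}
  cell(0,2) ccc: ∅
  cell(1,3) ccc: ∅
  cell(2,4) ccc: ∅
  cell(3,5) ccc: ∅
  cell(4,6) ccc: ∅
  cell(5,7) ccb: ∅
  cell(6,8) cba: {S}
  cell(0,3) cccc: ∅
  cell(1,4) cccc: ∅
  cell(2,5) cccc: ∅
  cell(3,6) cccc: ∅
  cell(4,7) cccb: ∅
  cell(5,8) ccba: ∅
  cell(0,4) ccccc: ∅
  cell(1,5) ccccc: ∅
  cell(2,6) ccccc: ∅
  cell(3,7) ccccb: ∅
  cell(4,8) cccba: {S}
  cell(0,5) cccccc: ∅
  cell(1,6) cccccc: ∅
  cell(2,7) cccccb: ∅
  cell(3,8) ccccba: ∅
  cell(0,6) ccccccc: ∅
  cell(1,7) ccccccb: ∅
  cell(2,8) cccccba: {S}
  cell(0,7) cccccccb: ∅
  cell(1,8) ccccccba: ∅
  cell(0,8) cccccccba: {S}

Original NTs in T[0,8] deriving "cccccccba": ["S"]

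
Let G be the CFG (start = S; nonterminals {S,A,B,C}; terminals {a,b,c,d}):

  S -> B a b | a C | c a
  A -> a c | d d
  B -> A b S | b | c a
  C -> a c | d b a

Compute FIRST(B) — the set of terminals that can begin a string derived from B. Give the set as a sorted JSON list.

FIRST sets, iterate to fixpoint:
iter 1:
  A via A→a c: +{a}
  A via A→d d: +{d}
  B via B→A b S: +{a,d}
  B via B→b: +{b}
  B via B→c a: +{c}
  C via C→a c: +{a}
  C via C→d b a: +{d}
  S via S→B a b: +{a,b,c,d}
  FIRST[S]={a,b,c,d}  FIRST[A]={a,d}  FIRST[B]={a,b,c,d}  FIRST[C]={a,d}
iter 2: (no change)
  FIRST[S]={a,b,c,d}  FIRST[A]={a,d}  FIRST[B]={a,b,c,d}  FIRST[C]={a,d}

FIRST(B) = ["a", "b", "c", "d"]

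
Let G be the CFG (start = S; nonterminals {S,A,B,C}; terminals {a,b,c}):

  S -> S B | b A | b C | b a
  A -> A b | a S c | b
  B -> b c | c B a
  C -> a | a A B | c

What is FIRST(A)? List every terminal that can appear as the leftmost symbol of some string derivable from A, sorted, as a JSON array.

FIRST iteration:
pass 1:
  A via A→a S c: +{a}
  A via A→b: +{b}
  B via B→b c: +{b}
  B via B→c B a: +{c}
  C via C→a: +{a}
  C via C→c: +{c}
  S via S→b A: +{b}
  S: {b}  A: {a,b}  B: {b,c}  C: {a,c}
pass 2: (no change)
  S: {b}  A: {a,b}  B: {b,c}  C: {a,c}

FIRST(A) = ["a", "b"]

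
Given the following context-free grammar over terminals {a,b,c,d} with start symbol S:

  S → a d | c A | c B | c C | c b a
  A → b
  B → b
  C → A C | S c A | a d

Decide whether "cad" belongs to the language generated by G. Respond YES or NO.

Convert to CNF:
  S -> T0 A | T0 B | T0 C | T0 X5 | T1 T2
  A -> b
  B -> b
  C -> A C | S X4 | T1 T2
  T0 -> c
  T1 -> a
  T2 -> d
  T3 -> b
  X4 -> T0 A
  X5 -> T3 T1

CYK table (by increasing span):
  cell(0,0) c: {T0}  orig:{}
  cell(1,1) a: {T1}  orig:{}
  cell(2,2) d: {T2}  orig:{}
  cell(0,1) ca: ∅
  cell(1,2) ad: {C,S}
  cell(0,2) cad: {S}

S ∈ T[0,2] ⇒ YES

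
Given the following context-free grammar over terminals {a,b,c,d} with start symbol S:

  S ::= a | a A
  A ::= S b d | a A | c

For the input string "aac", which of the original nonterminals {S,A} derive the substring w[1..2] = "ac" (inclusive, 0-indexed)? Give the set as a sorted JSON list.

CNF form of G:
  S -> T2 A | a
  A -> S X3 | T2 A | c
  T0 -> b
  T1 -> d
  T2 -> a
  X3 -> T0 T1

Fill CYK table bottom-up, restricted to cells inside w[1..2]:
  T[1,1] 'a' = {S,T2}  orig:{S}
  T[2,2] 'c' = {A}
  T[1,2] 'ac' = {A,S}

Original NTs in T[1,2] deriving "ac": ["A", "S"]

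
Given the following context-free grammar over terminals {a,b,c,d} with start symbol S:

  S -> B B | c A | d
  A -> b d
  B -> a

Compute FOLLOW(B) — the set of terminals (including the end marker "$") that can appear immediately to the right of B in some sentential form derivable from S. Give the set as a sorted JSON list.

Compute FIRST by fixpoint:
round 1:
  A via A→b d: +{b}
  B via B→a: +{a}
  S via S→B B: +{a}
  S via S→c A: +{c}
  S via S→d: +{d}
  FIRST[S]={a,c,d}  FIRST[A]={b}  FIRST[B]={a}
round 2: (stable)
  FIRST[S]={a,c,d}  FIRST[A]={b}  FIRST[B]={a}

Compute FOLLOW by fixpoint:
FOLLOW(S) := {$}
[1]
  S→B B: FOLLOW(B) ⊇ FIRST(B) = {a}; new: +{a}
  S→B B: FOLLOW(B) ⊇ FOLLOW(S) ⊇ {$}; new: +{$}
  S→c A: FOLLOW(A) ⊇ FOLLOW(S) ⊇ {$}; new: +{$}
  S: {$}  A: {$}  B: {$,a}
[2] (no change)
  S: {$}  A: {$}  B: {$,a}

FOLLOW(B) = ["$", "a"]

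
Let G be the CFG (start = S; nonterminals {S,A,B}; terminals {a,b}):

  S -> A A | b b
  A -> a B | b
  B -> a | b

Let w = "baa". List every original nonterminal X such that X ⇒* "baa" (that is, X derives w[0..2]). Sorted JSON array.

CNF form of G:
  S -> A A | T1 T1
  A -> T0 B | b
  B -> a | b
  T0 -> a
  T1 -> b

Fill CYK table bottom-up — only the sub-triangle for w[0..2]:
  [0..0]={A,B,T1}  "b"  orig:{A,B}
  [1..1]={B,T0}  "a"  orig:{B}
  [2..2]={B,T0}  "a"  orig:{B}
  [0..1]=∅  "ba"
  [1..2]={A}  "aa"
  [0..2]={S}  "baa"

Original NTs in T[0,2] deriving "baa": ["S"]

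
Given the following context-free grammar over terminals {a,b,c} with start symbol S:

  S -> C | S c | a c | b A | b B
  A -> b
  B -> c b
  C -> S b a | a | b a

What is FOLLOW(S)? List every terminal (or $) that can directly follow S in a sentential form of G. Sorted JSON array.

FIRST sets, iterate to fixpoint:
round 1:
  A via A→b: +{b}
  B via B→c b: +{c}
  C via C→a: +{a}
  C via C→b a: +{b}
  S via S→C: +{a,b}
  FIRST(S)={a,b}  FIRST(A)={b}  FIRST(B)={c}  FIRST(C)={a,b}
round 2: — fixpoint
  FIRST(S)={a,b}  FIRST(A)={b}  FIRST(B)={c}  FIRST(C)={a,b}

FOLLOW iteration:
initialize: $ ∈ FOLLOW(S)
round 1:
  C→S b a: FOLLOW(S) ⊇ FIRST(b) = {b}; new: +{b}
  S→C: FOLLOW(C) ⊇ FOLLOW(S) ⊇ {$,b}; new: +{$,b}
  S→S c: FOLLOW(S) ⊇ FIRST(c) = {c}; new: +{c}
  S→b A: FOLLOW(A) ⊇ FOLLOW(S) ⊇ {$,b,c}; new: +{$,b,c}
  S→b B: FOLLOW(B) ⊇ FOLLOW(S) ⊇ {$,b,c}; new: +{$,b,c}
  FOLLOW[S]={$,b,c}  FOLLOW[A]={$,b,c}  FOLLOW[B]={$,b,c}  FOLLOW[C]={$,b}
round 2:
  S→C: FOLLOW(C) ⊇ FOLLOW(S) ⊇ {$,b,c}; new: +{c}
  FOLLOW[S]={$,b,c}  FOLLOW[A]={$,b,c}  FOLLOW[B]={$,b,c}  FOLLOW[C]={$,b,c}
round 3: done
  FOLLOW[S]={$,b,c}  FOLLOW[A]={$,b,c}  FOLLOW[B]={$,b,c}  FOLLOW[C]={$,b,c}

FOLLOW(S) = ["$", "b", "c"]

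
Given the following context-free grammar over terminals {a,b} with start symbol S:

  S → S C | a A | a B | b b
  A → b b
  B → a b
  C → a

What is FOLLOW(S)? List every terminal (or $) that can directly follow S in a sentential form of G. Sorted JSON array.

FIRST sets, iterate to fixpoint:
pass 1:
  A via A→b b: +{b}
  B via B→a b: +{a}
  C via C→a: +{a}
  S via S→a A: +{a}
  S via S→b b: +{b}
  FIRST(S)={a,b}  FIRST(A)={b}  FIRST(B)={a}  FIRST(C)={a}
pass 2: (stable)
  FIRST(S)={a,b}  FIRST(A)={b}  FIRST(B)={a}  FIRST(C)={a}

Compute FOLLOW by fixpoint:
seed FOLLOW(S) with $
iter 1:
  S→S C: FOLLOW(S) ⊇ FIRST(C) = {a}; new: +{a}
  S→S C: FOLLOW(C) ⊇ FOLLOW(S) ⊇ {$,a}; new: +{$,a}
  S→a A: FOLLOW(A) ⊇ FOLLOW(S) ⊇ {$,a}; new: +{$,a}
  S→a B: FOLLOW(B) ⊇ FOLLOW(S) ⊇ {$,a}; new: +{$,a}
  FOLLOW(S)={$,a}  FOLLOW(A)={$,a}  FOLLOW(B)={$,a}  FOLLOW(C)={$,a}
iter 2: done
  FOLLOW(S)={$,a}  FOLLOW(A)={$,a}  FOLLOW(B)={$,a}  FOLLOW(C)={$,a}

FOLLOW(S) = ["$", "a"]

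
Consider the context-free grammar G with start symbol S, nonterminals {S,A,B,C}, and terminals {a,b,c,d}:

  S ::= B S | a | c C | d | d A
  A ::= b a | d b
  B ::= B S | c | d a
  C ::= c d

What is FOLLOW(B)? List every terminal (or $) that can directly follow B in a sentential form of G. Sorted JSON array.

FIRST sets, iterate to fixpoint:
iter 1:
  A via A→b a: +{b}
  A via A→d b: +{d}
  B via B→c: +{c}
  B via B→d a: +{d}
  C via C→c d: +{c}
  S via S→B S: +{c,d}
  S via S→a: +{a}
  S: {a,c,d}  A: {b,d}  B: {c,d}  C: {c}
iter 2: (stable)
  S: {a,c,d}  A: {b,d}  B: {c,d}  C: {c}

FOLLOW iteration:
initialize: $ ∈ FOLLOW(S)
pass 1:
  B→B S: FOLLOW(B) ⊇ FIRST(S) = {a,c,d}; new: +{a,c,d}
  B→B S: FOLLOW(S) ⊇ FOLLOW(B) ⊇ {a,c,d}; new: +{a,c,d}
  S→c C: FOLLOW(C) ⊇ FOLLOW(S) ⊇ {$,a,c,d}; new: +{$,a,c,d}
  S→d A: FOLLOW(A) ⊇ FOLLOW(S) ⊇ {$,a,c,d}; new: +{$,a,c,d}
  S: {$,a,c,d}  A: {$,a,c,d}  B: {a,c,d}  C: {$,a,c,d}
pass 2: (no change)
  S: {$,a,c,d}  A: {$,a,c,d}  B: {a,c,d}  C: {$,a,c,d}

FOLLOW(B) = ["a", "c", "d"]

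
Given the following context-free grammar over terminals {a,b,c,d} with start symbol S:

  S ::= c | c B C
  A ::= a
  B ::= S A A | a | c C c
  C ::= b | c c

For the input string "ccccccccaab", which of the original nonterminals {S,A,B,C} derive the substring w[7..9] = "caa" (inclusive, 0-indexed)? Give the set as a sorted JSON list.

CNF form of G:
  S -> T0 X3 | c
  A -> a
  B -> S X1 | T0 X2 | a
  C -> T0 T0 | b
  T0 -> c
  X1 -> A A
  X2 -> C T0
  X3 -> B C

CYK table (by increasing span) (cells [i..j] with 7 ≤ i ≤ j ≤ 9 only):
  T[7,7] 'c' = {S,T0}  orig:{S}
  T[8,8] 'a' = {A,B}
  T[9,9] 'a' = {A,B}
  T[7,8] 'ca' = ∅
  T[8,9] 'aa' = {X1}  orig:{}
  T[7,9] 'caa' = {B}

Original NTs in T[7,9] deriving "caa": ["B"]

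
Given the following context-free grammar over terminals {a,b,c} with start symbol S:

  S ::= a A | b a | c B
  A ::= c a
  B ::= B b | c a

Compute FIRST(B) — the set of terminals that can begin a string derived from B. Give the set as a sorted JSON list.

FIRST sets, iterate to fixpoint:
[1]
  A via A→c a: +{c}
  B via B→c a: +{c}
  S via S→a A: +{a}
  S via S→b a: +{b}
  S via S→c B: +{c}
  FIRST[S]={a,b,c}  FIRST[A]={c}  FIRST[B]={c}
[2] done
  FIRST[S]={a,b,c}  FIRST[A]={c}  FIRST[B]={c}

FIRST(B) = ["c"]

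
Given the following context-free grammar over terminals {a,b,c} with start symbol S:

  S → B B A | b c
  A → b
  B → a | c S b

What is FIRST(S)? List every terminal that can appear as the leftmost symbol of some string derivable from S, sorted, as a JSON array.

FIRST iteration:
[1]
  A via A→b: +{b}
  B via B→a: +{a}
  B via B→c S b: +{c}
  S via S→B B A: +{a,c}
  S via S→b c: +{b}
  FIRST(S)={a,b,c}  FIRST(A)={b}  FIRST(B)={a,c}
[2] done
  FIRST(S)={a,b,c}  FIRST(A)={b}  FIRST(B)={a,c}

FIRST(S) = ["a", "b", "c"]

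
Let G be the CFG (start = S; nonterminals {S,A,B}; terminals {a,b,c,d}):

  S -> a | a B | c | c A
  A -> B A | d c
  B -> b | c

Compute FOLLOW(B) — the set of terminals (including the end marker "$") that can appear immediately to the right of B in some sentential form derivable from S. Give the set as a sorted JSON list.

Compute FIRST by fixpoint:
pass 1:
  A via A→d c: +{d}
  B via B→b: +{b}
  B via B→c: +{c}
  S via S→a: +{a}
  S via S→c: +{c}
  FIRST(S)={a,c}  FIRST(A)={d}  FIRST(B)={b,c}
pass 2:
  A via A→B A: +{b,c}
  FIRST(S)={a,c}  FIRST(A)={b,c,d}  FIRST(B)={b,c}
pass 3: (no change)
  FIRST(S)={a,c}  FIRST(A)={b,c,d}  FIRST(B)={b,c}

FOLLOW iteration:
seed FOLLOW(S) with $
[1]
  A→B A: FOLLOW(B) ⊇ FIRST(A) = {b,c,d}; new: +{b,c,d}
  S→a B: FOLLOW(B) ⊇ FOLLOW(S) ⊇ {$}; new: +{$}
  S→c A: FOLLOW(A) ⊇ FOLLOW(S) ⊇ {$}; new: +{$}
  FOLLOW(S)={$}  FOLLOW(A)={$}  FOLLOW(B)={$,b,c,d}
[2] (no change)
  FOLLOW(S)={$}  FOLLOW(A)={$}  FOLLOW(B)={$,b,c,d}

FOLLOW(B) = ["$", "b", "c", "d"]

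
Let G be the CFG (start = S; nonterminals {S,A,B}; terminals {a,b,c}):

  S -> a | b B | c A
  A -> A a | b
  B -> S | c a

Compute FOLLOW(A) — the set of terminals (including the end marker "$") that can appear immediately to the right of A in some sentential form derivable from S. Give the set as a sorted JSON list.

Compute FIRST by fixpoint:
[1]
  A via A→b: +{b}
  B via B→c a: +{c}
  S via S→a: +{a}
  S via S→b B: +{b}
  S via S→c A: +{c}
  FIRST[S]={a,b,c}  FIRST[A]={b}  FIRST[B]={c}
[2]
  B via B→S: +{a,b}
  FIRST[S]={a,b,c}  FIRST[A]={b}  FIRST[B]={a,b,c}
[3] (no change)
  FIRST[S]={a,b,c}  FIRST[A]={b}  FIRST[B]={a,b,c}

FOLLOW sets:
initialize: $ ∈ FOLLOW(S)
iter 1:
  A→A a: FOLLOW(A) ⊇ FIRST(a) = {a}; new: +{a}
  S→b B: FOLLOW(B) ⊇ FOLLOW(S) ⊇ {$}; new: +{$}
  S→c A: FOLLOW(A) ⊇ FOLLOW(S) ⊇ {$}; new: +{$}
  FOLLOW(S)={$}  FOLLOW(A)={$,a}  FOLLOW(B)={$}
iter 2: done
  FOLLOW(S)={$}  FOLLOW(A)={$,a}  FOLLOW(B)={$}

FOLLOW(A) = ["$", "a"]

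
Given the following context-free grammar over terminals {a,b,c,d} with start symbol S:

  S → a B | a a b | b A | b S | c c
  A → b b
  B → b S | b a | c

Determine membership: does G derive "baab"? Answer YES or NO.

CNF form of G:
  S -> T0 A | T0 S | T1 B | T1 X3 | T2 T2
  A -> T0 T0
  B -> T0 S | T0 T1 | c
  T0 -> b
  T1 -> a
  T2 -> c
  X3 -> T1 T0

CYK table (by increasing span):
  T[0,0] 'b' = {T0}  orig:{}
  T[1,1] 'a' = {T1}  orig:{}
  T[2,2] 'a' = {T1}  orig:{}
  T[3,3] 'b' = {T0}  orig:{}
  T[0,1] 'ba' = {B}
  T[1,2] 'aa' = ∅
  T[2,3] 'ab' = {X3}  orig:{}
  T[0,2] 'baa' = ∅
  T[1,3] 'aab' = {S}
  T[0,3] 'baab' = {B,S}

S ∈ T[0,3] ⇒ YES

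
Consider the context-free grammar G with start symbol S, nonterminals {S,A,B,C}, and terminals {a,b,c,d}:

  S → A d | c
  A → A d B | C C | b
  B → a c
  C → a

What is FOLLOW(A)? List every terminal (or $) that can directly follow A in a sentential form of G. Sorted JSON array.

FIRST iteration:
pass 1:
  A via A→b: +{b}
  B via B→a c: +{a}
  C via C→a: +{a}
  S via S→A d: +{b}
  S via S→c: +{c}
  FIRST(S)={b,c}  FIRST(A)={b}  FIRST(B)={a}  FIRST(C)={a}
pass 2:
  A via A→C C: +{a}
  S via S→A d: +{a}
  FIRST(S)={a,b,c}  FIRST(A)={a,b}  FIRST(B)={a}  FIRST(C)={a}
pass 3: (stable)
  FIRST(S)={a,b,c}  FIRST(A)={a,b}  FIRST(B)={a}  FIRST(C)={a}

FOLLOW sets:
seed FOLLOW(S) with $
round 1:
  A→A d B: FOLLOW(A) ⊇ FIRST(d) = {d}; new: +{d}
  A→A d B: FOLLOW(B) ⊇ FOLLOW(A) ⊇ {d}; new: +{d}
  A→C C: FOLLOW(C) ⊇ FIRST(C) = {a}; new: +{a}
  A→C C: FOLLOW(C) ⊇ FOLLOW(A) ⊇ {d}; new: +{d}
  FOLLOW[S]={$}  FOLLOW[A]={d}  FOLLOW[B]={d}  FOLLOW[C]={a,d}
round 2: done
  FOLLOW[S]={$}  FOLLOW[A]={d}  FOLLOW[B]={d}  FOLLOW[C]={a,d}

FOLLOW(A) = ["d"]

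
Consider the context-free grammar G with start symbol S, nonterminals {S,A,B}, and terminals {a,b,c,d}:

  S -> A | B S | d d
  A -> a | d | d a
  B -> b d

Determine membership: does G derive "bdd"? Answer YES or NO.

CNF form of G:
  S -> B S | T0 T0 | T0 T1 | a | d
  A -> T0 T1 | a | d
  B -> T2 T0
  T0 -> d
  T1 -> a
  T2 -> b

Fill CYK table bottom-up:
  cell(0,0) b: {T2}  orig:{}
  cell(1,1) d: {A,S,T0}  orig:{A,S}
  cell(2,2) d: {A,S,T0}  orig:{A,S}
  cell(0,1) bd: {B}
  cell(1,2) dd: {S}
  cell(0,2) bdd: {S}

S ∈ T[0,2] ⇒ YES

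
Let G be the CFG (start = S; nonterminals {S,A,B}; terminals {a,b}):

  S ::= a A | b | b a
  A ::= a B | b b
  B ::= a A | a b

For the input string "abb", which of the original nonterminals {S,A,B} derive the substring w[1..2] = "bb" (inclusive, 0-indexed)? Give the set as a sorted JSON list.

CNF form of G:
  S -> T0 A | T1 T0 | b
  A -> T0 B | T1 T1
  B -> T0 A | T0 T1
  T0 -> a
  T1 -> b

CYK fill (cells [i..j] with 1 ≤ i ≤ j ≤ 2 only):
  [1..1]={S,T1}  "b"  orig:{S}
  [2..2]={S,T1}  "b"  orig:{S}
  [1..2]={A}  "bb"

Original NTs in T[1,2] deriving "bb": ["A"]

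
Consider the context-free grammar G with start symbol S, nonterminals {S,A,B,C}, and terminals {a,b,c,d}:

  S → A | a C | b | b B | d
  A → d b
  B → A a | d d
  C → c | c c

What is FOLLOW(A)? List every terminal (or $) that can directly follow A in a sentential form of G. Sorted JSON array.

FIRST sets, iterate to fixpoint:
round 1:
  A via A→d b: +{d}
  B via B→A a: +{d}
  C via C→c: +{c}
  S via S→A: +{d}
  S via S→a C: +{a}
  S via S→b: +{b}
  S: {a,b,d}  A: {d}  B: {d}  C: {c}
round 2: — fixpoint
  S: {a,b,d}  A: {d}  B: {d}  C: {c}

FOLLOW iteration:
seed FOLLOW(S) with $
pass 1:
  B→A a: FOLLOW(A) ⊇ FIRST(a) = {a}; new: +{a}
  S→A: FOLLOW(A) ⊇ FOLLOW(S) ⊇ {$}; new: +{$}
  S→a C: FOLLOW(C) ⊇ FOLLOW(S) ⊇ {$}; new: +{$}
  S→b B: FOLLOW(B) ⊇ FOLLOW(S) ⊇ {$}; new: +{$}
  FOLLOW[S]={$}  FOLLOW[A]={$,a}  FOLLOW[B]={$}  FOLLOW[C]={$}
pass 2: (no change)
  FOLLOW[S]={$}  FOLLOW[A]={$,a}  FOLLOW[B]={$}  FOLLOW[C]={$}

FOLLOW(A) = ["$", "a"]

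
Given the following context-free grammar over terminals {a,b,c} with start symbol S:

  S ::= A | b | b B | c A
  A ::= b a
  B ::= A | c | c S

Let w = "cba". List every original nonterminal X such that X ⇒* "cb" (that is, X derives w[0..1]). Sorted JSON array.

CNF form of G:
  S -> T0 B | T0 T1 | T2 A | b
  A -> T0 T1
  B -> T0 T1 | T2 S | c
  T0 -> b
  T1 -> a
  T2 -> c

CYK table (by increasing span), restricted to cells inside w[0..1]:
  T[0,0] 'c' = {B,T2}  orig:{B}
  T[1,1] 'b' = {S,T0}  orig:{S}
  T[0,1] 'cb' = {B}

Original NTs in T[0,1] deriving "cb": ["B"]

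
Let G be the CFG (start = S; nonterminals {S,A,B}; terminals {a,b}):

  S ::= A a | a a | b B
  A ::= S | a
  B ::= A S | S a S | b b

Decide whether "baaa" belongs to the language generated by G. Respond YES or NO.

CNF form of G:
  S -> A T0 | T0 T0 | T1 B
  A -> A T0 | T0 T0 | T1 B | a
  B -> A S | S X2 | T1 T1
  T0 -> a
  T1 -> b
  X2 -> T0 S

CYK table (by increasing span):
  [0..0]={T1}  "b"  orig:{}
  [1..1]={A,T0}  "a"  orig:{A}
  [2..2]={A,T0}  "a"  orig:{A}
  [3..3]={A,T0}  "a"  orig:{A}
  [0..1]=∅  "ba"
  [1..2]={A,S}  "aa"
  [2..3]={A,S}  "aa"
  [0..2]=∅  "baa"
  [1..3]={A,B,S,X2}  "aaa"  orig:{A,B,S}
  [0..3]={A,S}  "baaa"

S ∈ T[0,3] ⇒ YES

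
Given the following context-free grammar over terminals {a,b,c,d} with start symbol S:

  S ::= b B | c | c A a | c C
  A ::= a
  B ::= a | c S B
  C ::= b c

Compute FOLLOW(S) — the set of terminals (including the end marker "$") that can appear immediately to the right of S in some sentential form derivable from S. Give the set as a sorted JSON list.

FIRST sets, iterate to fixpoint:
[1]
  A via A→a: +{a}
  B via B→a: +{a}
  B via B→c S B: +{c}
  C via C→b c: +{b}
  S via S→b B: +{b}
  S via S→c: +{c}
  FIRST(S)={b,c}  FIRST(A)={a}  FIRST(B)={a,c}  FIRST(C)={b}
[2] — fixpoint
  FIRST(S)={b,c}  FIRST(A)={a}  FIRST(B)={a,c}  FIRST(C)={b}

FOLLOW iteration:
FOLLOW(S) := {$}
pass 1:
  B→c S B: FOLLOW(S) ⊇ FIRST(B) = {a,c}; new: +{a,c}
  S→b B: FOLLOW(B) ⊇ FOLLOW(S) ⊇ {$,a,c}; new: +{$,a,c}
  S→c A a: FOLLOW(A) ⊇ FIRST(a) = {a}; new: +{a}
  S→c C: FOLLOW(C) ⊇ FOLLOW(S) ⊇ {$,a,c}; new: +{$,a,c}
  FOLLOW[S]={$,a,c}  FOLLOW[A]={a}  FOLLOW[B]={$,a,c}  FOLLOW[C]={$,a,c}
pass 2: — fixpoint
  FOLLOW[S]={$,a,c}  FOLLOW[A]={a}  FOLLOW[B]={$,a,c}  FOLLOW[C]={$,a,c}

FOLLOW(S) = ["$", "a", "c"]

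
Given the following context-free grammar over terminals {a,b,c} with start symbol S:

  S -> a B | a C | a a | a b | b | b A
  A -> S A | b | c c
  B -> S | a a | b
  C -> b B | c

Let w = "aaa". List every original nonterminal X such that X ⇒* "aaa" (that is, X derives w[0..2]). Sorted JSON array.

Convert to CNF:
  S -> T1 B | T1 C | T1 T1 | T1 T2 | T2 A | b
  A -> S A | T0 T0 | b
  B -> T1 B | T1 C | T1 T1 | T1 T2 | T2 A | b
  C -> T2 B | c
  T0 -> c
  T1 -> a
  T2 -> b

CYK table (by increasing span) — only the sub-triangle for w[0..2]:
  T[0,0] 'a' = {T1}  orig:{}
  T[1,1] 'a' = {T1}  orig:{}
  T[2,2] 'a' = {T1}  orig:{}
  T[0,1] 'aa' = {B,S}
  T[1,2] 'aa' = {B,S}
  T[0,2] 'aaa' = {B,S}

Original NTs in T[0,2] deriving "aaa": ["B", "S"]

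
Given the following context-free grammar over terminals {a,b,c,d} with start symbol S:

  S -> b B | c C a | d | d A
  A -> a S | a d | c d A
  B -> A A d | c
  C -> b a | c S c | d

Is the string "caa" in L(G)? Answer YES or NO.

Convert to CNF:
  S -> T1 A | T2 X7 | T3 B | d
  A -> T0 S | T0 T1 | T2 X4
  B -> A X5 | c
  C -> T2 X6 | T3 T0 | d
  T0 -> a
  T1 -> d
  T2 -> c
  T3 -> b
  X4 -> T1 A
  X5 -> A T1
  X6 -> S T2
  X7 -> C T0

CYK table (by increasing span):
  [0..0]={B,T2}  "c"  orig:{B}
  [1..1]={T0}  "a"  orig:{}
  [2..2]={T0}  "a"  orig:{}
  [0..1]=∅  "ca"
  [1..2]=∅  "aa"
  [0..2]=∅  "caa"

S ∉ T[0,2] ⇒ NO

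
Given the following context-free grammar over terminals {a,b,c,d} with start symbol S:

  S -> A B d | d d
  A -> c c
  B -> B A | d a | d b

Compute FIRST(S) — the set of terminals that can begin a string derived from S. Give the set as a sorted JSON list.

FIRST sets, iterate to fixpoint:
round 1:
  A via A→c c: +{c}
  B via B→d a: +{d}
  S via S→A B d: +{c}
  S via S→d d: +{d}
  FIRST[S]={c,d}  FIRST[A]={c}  FIRST[B]={d}
round 2: (stable)
  FIRST[S]={c,d}  FIRST[A]={c}  FIRST[B]={d}

FIRST(S) = ["c", "d"]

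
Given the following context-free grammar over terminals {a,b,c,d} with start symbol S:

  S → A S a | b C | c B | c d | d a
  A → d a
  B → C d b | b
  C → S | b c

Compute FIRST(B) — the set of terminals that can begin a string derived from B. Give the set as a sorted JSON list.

FIRST iteration:
iter 1:
  A via A→d a: +{d}
  B via B→b: +{b}
  C via C→b c: +{b}
  S via S→A S a: +{d}
  S via S→b C: +{b}
  S via S→c B: +{c}
  FIRST(S)={b,c,d}  FIRST(A)={d}  FIRST(B)={b}  FIRST(C)={b}
iter 2:
  C via C→S: +{c,d}
  FIRST(S)={b,c,d}  FIRST(A)={d}  FIRST(B)={b}  FIRST(C)={b,c,d}
iter 3:
  B via B→C d b: +{c,d}
  FIRST(S)={b,c,d}  FIRST(A)={d}  FIRST(B)={b,c,d}  FIRST(C)={b,c,d}
iter 4: done
  FIRST(S)={b,c,d}  FIRST(A)={d}  FIRST(B)={b,c,d}  FIRST(C)={b,c,d}

FIRST(B) = ["b", "c", "d"]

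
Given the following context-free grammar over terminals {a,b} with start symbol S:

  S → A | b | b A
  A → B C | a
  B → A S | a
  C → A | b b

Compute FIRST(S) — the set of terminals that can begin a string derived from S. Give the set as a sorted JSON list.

Compute FIRST by fixpoint:
pass 1:
  A via A→a: +{a}
  B via B→A S: +{a}
  C via C→A: +{a}
  C via C→b b: +{b}
  S via S→A: +{a}
  S via S→b: +{b}
  FIRST[S]={a,b}  FIRST[A]={a}  FIRST[B]={a}  FIRST[C]={a,b}
pass 2: — fixpoint
  FIRST[S]={a,b}  FIRST[A]={a}  FIRST[B]={a}  FIRST[C]={a,b}

FIRST(S) = ["a", "b"]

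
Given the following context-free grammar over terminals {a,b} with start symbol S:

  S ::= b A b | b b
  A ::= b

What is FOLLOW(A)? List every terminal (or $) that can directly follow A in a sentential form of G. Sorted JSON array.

Compute FIRST by fixpoint:
iter 1:
  A via A→b: +{b}
  S via S→b A b: +{b}
  S: {b}  A: {b}
iter 2: — fixpoint
  S: {b}  A: {b}

FOLLOW iteration:
seed FOLLOW(S) with $
round 1:
  S→b A b: FOLLOW(A) ⊇ FIRST(b) = {b}; new: +{b}
  S: {$}  A: {b}
round 2: (stable)
  S: {$}  A: {b}

FOLLOW(A) = ["b"]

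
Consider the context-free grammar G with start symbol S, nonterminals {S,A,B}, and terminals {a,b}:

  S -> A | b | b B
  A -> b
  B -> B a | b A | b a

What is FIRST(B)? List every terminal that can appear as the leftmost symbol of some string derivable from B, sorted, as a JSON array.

Compute FIRST by fixpoint:
iter 1:
  A via A→b: +{b}
  B via B→b A: +{b}
  S via S→A: +{b}
  S: {b}  A: {b}  B: {b}
iter 2: — fixpoint
  S: {b}  A: {b}  B: {b}

FIRST(B) = ["b"]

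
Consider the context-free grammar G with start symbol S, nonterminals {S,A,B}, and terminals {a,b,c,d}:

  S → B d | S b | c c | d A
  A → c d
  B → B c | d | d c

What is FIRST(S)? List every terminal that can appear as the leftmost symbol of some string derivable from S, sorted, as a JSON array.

Compute FIRST by fixpoint:
[1]
  A via A→c d: +{c}
  B via B→d: +{d}
  S via S→B d: +{d}
  S via S→c c: +{c}
  S: {c,d}  A: {c}  B: {d}
[2] — fixpoint
  S: {c,d}  A: {c}  B: {d}

FIRST(S) = ["c", "d"]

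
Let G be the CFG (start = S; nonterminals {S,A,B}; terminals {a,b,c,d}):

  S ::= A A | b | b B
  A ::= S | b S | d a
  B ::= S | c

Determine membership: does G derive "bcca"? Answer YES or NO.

Convert to CNF:
  S -> A A | T0 B | b
  A -> A A | T0 B | T0 S | T1 T2 | b
  B -> A A | T0 B | b | c
  T0 -> b
  T1 -> d
  T2 -> a

CYK fill:
  T[0,0] 'b' = {A,B,S,T0}  orig:{A,B,S}
  T[1,1] 'c' = {B}
  T[2,2] 'c' = {B}
  T[3,3] 'a' = {T2}  orig:{}
  T[0,1] 'bc' = {A,B,S}
  T[1,2] 'cc' = ∅
  T[2,3] 'ca' = ∅
  T[0,2] 'bcc' = ∅
  T[1,3] 'cca' = ∅
  T[0,3] 'bcca' = ∅

S ∉ T[0,3] ⇒ NO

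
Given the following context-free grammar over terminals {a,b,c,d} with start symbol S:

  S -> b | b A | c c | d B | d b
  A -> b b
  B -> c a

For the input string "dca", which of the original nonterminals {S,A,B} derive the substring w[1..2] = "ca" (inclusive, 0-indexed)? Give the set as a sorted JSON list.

CNF form of G:
  S -> T0 A | T1 T1 | T3 B | T3 T0 | b
  A -> T0 T0
  B -> T1 T2
  T0 -> b
  T1 -> c
  T2 -> a
  T3 -> d

CYK fill — only the sub-triangle for w[1..2]:
  [1..1]={T1}  "c"  orig:{}
  [2..2]={T2}  "a"  orig:{}
  [1..2]={B}  "ca"

Original NTs in T[1,2] deriving "ca": ["B"]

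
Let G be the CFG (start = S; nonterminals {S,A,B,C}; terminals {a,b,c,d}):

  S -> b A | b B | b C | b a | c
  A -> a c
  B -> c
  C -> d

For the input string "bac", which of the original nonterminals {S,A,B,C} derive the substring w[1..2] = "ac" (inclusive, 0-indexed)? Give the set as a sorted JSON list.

Convert to CNF:
  S -> T2 A | T2 B | T2 C | T2 T0 | c
  A -> T0 T1
  B -> c
  C -> d
  T0 -> a
  T1 -> c
  T2 -> b

Fill CYK table bottom-up (cells [i..j] with 1 ≤ i ≤ j ≤ 2 only):
  T[1,1] 'a' = {T0}  orig:{}
  T[2,2] 'c' = {B,S,T1}  orig:{B,S}
  T[1,2] 'ac' = {A}

Original NTs in T[1,2] deriving "ac": ["A"]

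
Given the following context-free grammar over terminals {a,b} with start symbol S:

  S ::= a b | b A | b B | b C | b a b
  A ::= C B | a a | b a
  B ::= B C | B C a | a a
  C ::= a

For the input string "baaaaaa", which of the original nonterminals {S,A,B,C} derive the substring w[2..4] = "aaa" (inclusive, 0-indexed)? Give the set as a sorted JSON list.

Convert to CNF:
  S -> T0 T1 | T1 A | T1 B | T1 C | T1 X3
  A -> C B | T0 T0 | T1 T0
  B -> B C | B X2 | T0 T0
  C -> a
  T0 -> a
  T1 -> b
  X2 -> C T0
  X3 -> T0 T1

CYK table (by increasing span) (cells [i..j] with 2 ≤ i ≤ j ≤ 4 only):
  T[2,2] 'a' = {C,T0}  orig:{C}
  T[3,3] 'a' = {C,T0}  orig:{C}
  T[4,4] 'a' = {C,T0}  orig:{C}
  T[2,3] 'aa' = {A,B,X2}  orig:{A,B}
  T[3,4] 'aa' = {A,B,X2}  orig:{A,B}
  T[2,4] 'aaa' = {A,B}

Original NTs in T[2,4] deriving "aaa": ["A", "B"]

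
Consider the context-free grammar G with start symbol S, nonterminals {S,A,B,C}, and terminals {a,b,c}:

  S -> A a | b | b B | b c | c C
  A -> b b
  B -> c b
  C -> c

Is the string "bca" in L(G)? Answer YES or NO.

CNF form of G:
  S -> A T2 | T0 B | T0 T1 | T1 C | b
  A -> T0 T0
  B -> T1 T0
  C -> c
  T0 -> b
  T1 -> c
  T2 -> a

CYK table (by increasing span):
  cell(0,0) b: {S,T0}  orig:{S}
  cell(1,1) c: {C,T1}  orig:{C}
  cell(2,2) a: {T2}  orig:{}
  cell(0,1) bc: {S}
  cell(1,2) ca: ∅
  cell(0,2) bca: ∅

S ∉ T[0,2] ⇒ NO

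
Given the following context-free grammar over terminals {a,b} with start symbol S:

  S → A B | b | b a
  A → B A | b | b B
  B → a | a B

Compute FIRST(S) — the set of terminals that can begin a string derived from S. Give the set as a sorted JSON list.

FIRST iteration:
round 1:
  A via A→b: +{b}
  B via B→a: +{a}
  S via S→A B: +{b}
  FIRST(S)={b}  FIRST(A)={b}  FIRST(B)={a}
round 2:
  A via A→B A: +{a}
  S via S→A B: +{a}
  FIRST(S)={a,b}  FIRST(A)={a,b}  FIRST(B)={a}
round 3: (stable)
  FIRST(S)={a,b}  FIRST(A)={a,b}  FIRST(B)={a}

FIRST(S) = ["a", "b"]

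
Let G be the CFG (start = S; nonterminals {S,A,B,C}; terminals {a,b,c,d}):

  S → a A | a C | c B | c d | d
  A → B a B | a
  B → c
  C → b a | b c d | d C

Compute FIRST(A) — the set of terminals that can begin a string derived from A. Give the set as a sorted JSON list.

Compute FIRST by fixpoint:
pass 1:
  A via A→a: +{a}
  B via B→c: +{c}
  C via C→b a: +{b}
  C via C→d C: +{d}
  S via S→a A: +{a}
  S via S→c B: +{c}
  S via S→d: +{d}
  S: {a,c,d}  A: {a}  B: {c}  C: {b,d}
pass 2:
  A via A→B a B: +{c}
  S: {a,c,d}  A: {a,c}  B: {c}  C: {b,d}
pass 3: — fixpoint
  S: {a,c,d}  A: {a,c}  B: {c}  C: {b,d}

FIRST(A) = ["a", "c"]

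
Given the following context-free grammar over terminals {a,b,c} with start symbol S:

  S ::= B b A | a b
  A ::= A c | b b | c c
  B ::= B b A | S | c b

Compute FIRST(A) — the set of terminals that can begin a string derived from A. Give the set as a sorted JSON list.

Compute FIRST by fixpoint:
iter 1:
  A via A→b b: +{b}
  A via A→c c: +{c}
  B via B→c b: +{c}
  S via S→B b A: +{c}
  S via S→a b: +{a}
  S: {a,c}  A: {b,c}  B: {c}
iter 2:
  B via B→S: +{a}
  S: {a,c}  A: {b,c}  B: {a,c}
iter 3: (stable)
  S: {a,c}  A: {b,c}  B: {a,c}

FIRST(A) = ["b", "c"]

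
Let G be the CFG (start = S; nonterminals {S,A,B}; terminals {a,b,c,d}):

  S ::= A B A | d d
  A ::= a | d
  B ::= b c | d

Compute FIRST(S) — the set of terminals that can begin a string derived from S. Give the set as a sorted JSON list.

FIRST sets, iterate to fixpoint:
iter 1:
  A via A→a: +{a}
  A via A→d: +{d}
  B via B→b c: +{b}
  B via B→d: +{d}
  S via S→A B A: +{a,d}
  S: {a,d}  A: {a,d}  B: {b,d}
iter 2: (stable)
  S: {a,d}  A: {a,d}  B: {b,d}

FIRST(S) = ["a", "d"]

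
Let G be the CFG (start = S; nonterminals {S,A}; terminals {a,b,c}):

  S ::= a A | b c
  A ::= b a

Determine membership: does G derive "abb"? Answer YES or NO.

Convert to CNF:
  S -> T0 T2 | T1 A
  A -> T0 T1
  T0 -> b
  T1 -> a
  T2 -> c

CYK fill:
  [0..0]={T1}  "a"  orig:{}
  [1..1]={T0}  "b"  orig:{}
  [2..2]={T0}  "b"  orig:{}
  [0..1]=∅  "ab"
  [1..2]=∅  "bb"
  [0..2]=∅  "abb"

S ∉ T[0,2] ⇒ NO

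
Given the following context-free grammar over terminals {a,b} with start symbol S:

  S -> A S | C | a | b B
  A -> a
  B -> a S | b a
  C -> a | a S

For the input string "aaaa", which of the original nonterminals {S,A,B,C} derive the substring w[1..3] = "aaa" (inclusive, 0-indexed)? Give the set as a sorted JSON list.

Convert to CNF:
  S -> A S | T0 S | T1 B | a
  A -> a
  B -> T0 S | T1 T0
  C -> T0 S | a
  T0 -> a
  T1 -> b

CYK table (by increasing span) — only the sub-triangle for w[1..3]:
  cell(1,1) a: {A,C,S,T0}  orig:{A,C,S}
  cell(2,2) a: {A,C,S,T0}  orig:{A,C,S}
  cell(3,3) a: {A,C,S,T0}  orig:{A,C,S}
  cell(1,2) aa: {B,C,S}
  cell(2,3) aa: {B,C,S}
  cell(1,3) aaa: {B,C,S}

Original NTs in T[1,3] deriving "aaa": ["B", "C", "S"]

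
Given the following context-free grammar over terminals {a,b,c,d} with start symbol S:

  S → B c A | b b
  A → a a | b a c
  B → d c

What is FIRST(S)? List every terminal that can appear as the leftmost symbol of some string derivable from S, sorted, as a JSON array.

FIRST sets, iterate to fixpoint:
round 1:
  A via A→a a: +{a}
  A via A→b a c: +{b}
  B via B→d c: +{d}
  S via S→B c A: +{d}
  S via S→b b: +{b}
  S: {b,d}  A: {a,b}  B: {d}
round 2: done
  S: {b,d}  A: {a,b}  B: {d}

FIRST(S) = ["b", "d"]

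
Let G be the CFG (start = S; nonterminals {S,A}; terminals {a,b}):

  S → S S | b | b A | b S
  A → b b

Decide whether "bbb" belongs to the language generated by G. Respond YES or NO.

Convert to CNF:
  S -> S S | T0 A | T0 S | b
  A -> T0 T0
  T0 -> b

CYK fill:
  cell(0,0) b: {S,T0}  orig:{S}
  cell(1,1) b: {S,T0}  orig:{S}
  cell(2,2) b: {S,T0}  orig:{S}
  cell(0,1) bb: {A,S}
  cell(1,2) bb: {A,S}
  cell(0,2) bbb: {S}

S ∈ T[0,2] ⇒ YES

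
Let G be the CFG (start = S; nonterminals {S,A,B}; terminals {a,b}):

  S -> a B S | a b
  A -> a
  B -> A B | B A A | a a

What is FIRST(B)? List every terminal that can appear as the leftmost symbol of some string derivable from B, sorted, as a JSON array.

FIRST sets, iterate to fixpoint:
round 1:
  A via A→a: +{a}
  B via B→A B: +{a}
  S via S→a B S: +{a}
  FIRST(S)={a}  FIRST(A)={a}  FIRST(B)={a}
round 2: (no change)
  FIRST(S)={a}  FIRST(A)={a}  FIRST(B)={a}

FIRST(B) = ["a"]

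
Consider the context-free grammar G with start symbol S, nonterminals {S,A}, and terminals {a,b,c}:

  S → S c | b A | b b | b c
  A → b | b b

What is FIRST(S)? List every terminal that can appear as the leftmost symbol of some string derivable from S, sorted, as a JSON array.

Compute FIRST by fixpoint:
round 1:
  A via A→b: +{b}
  S via S→b A: +{b}
  FIRST[S]={b}  FIRST[A]={b}
round 2: (stable)
  FIRST[S]={b}  FIRST[A]={b}

FIRST(S) = ["b"]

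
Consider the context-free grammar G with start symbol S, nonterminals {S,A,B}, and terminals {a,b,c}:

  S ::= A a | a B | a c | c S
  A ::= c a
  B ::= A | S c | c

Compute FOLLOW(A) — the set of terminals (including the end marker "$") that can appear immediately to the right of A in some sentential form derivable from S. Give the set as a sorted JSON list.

FIRST iteration:
iter 1:
  A via A→c a: +{c}
  B via B→A: +{c}
  S via S→A a: +{c}
  S via S→a B: +{a}
  S: {a,c}  A: {c}  B: {c}
iter 2:
  B via B→S c: +{a}
  S: {a,c}  A: {c}  B: {a,c}
iter 3: (stable)
  S: {a,c}  A: {c}  B: {a,c}

FOLLOW sets:
seed FOLLOW(S) with $
[1]
  B→S c: FOLLOW(S) ⊇ FIRST(c) = {c}; new: +{c}
  S→A a: FOLLOW(A) ⊇ FIRST(a) = {a}; new: +{a}
  S→a B: FOLLOW(B) ⊇ FOLLOW(S) ⊇ {$,c}; new: +{$,c}
  S: {$,c}  A: {a}  B: {$,c}
[2]
  B→A: FOLLOW(A) ⊇ FOLLOW(B) ⊇ {$,c}; new: +{$,c}
  S: {$,c}  A: {$,a,c}  B: {$,c}
[3] (no change)
  S: {$,c}  A: {$,a,c}  B: {$,c}

FOLLOW(A) = ["$", "a", "c"]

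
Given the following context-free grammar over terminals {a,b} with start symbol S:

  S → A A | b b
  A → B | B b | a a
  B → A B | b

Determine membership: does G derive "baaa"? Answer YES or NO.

Convert to CNF:
  S -> A A | T0 T0
  A -> A B | B T0 | T1 T1 | b
  B -> A B | b
  T0 -> b
  T1 -> a

CYK table (by increasing span):
  cell(0,0) b: {A,B,T0}  orig:{A,B}
  cell(1,1) a: {T1}  orig:{}
  cell(2,2) a: {T1}  orig:{}
  cell(3,3) a: {T1}  orig:{}
  cell(0,1) ba: ∅
  cell(1,2) aa: {A}
  cell(2,3) aa: {A}
  cell(0,2) baa: {S}
  cell(1,3) aaa: ∅
  cell(0,3) baaa: ∅

S ∉ T[0,3] ⇒ NO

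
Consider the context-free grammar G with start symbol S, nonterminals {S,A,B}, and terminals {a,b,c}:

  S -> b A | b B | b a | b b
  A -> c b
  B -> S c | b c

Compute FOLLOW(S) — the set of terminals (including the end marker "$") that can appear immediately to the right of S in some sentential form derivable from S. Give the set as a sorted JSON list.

FIRST iteration:
round 1:
  A via A→c b: +{c}
  B via B→b c: +{b}
  S via S→b A: +{b}
  FIRST[S]={b}  FIRST[A]={c}  FIRST[B]={b}
round 2: done
  FIRST[S]={b}  FIRST[A]={c}  FIRST[B]={b}

FOLLOW iteration:
seed FOLLOW(S) with $
round 1:
  B→S c: FOLLOW(S) ⊇ FIRST(c) = {c}; new: +{c}
  S→b A: FOLLOW(A) ⊇ FOLLOW(S) ⊇ {$,c}; new: +{$,c}
  S→b B: FOLLOW(B) ⊇ FOLLOW(S) ⊇ {$,c}; new: +{$,c}
  FOLLOW[S]={$,c}  FOLLOW[A]={$,c}  FOLLOW[B]={$,c}
round 2: done
  FOLLOW[S]={$,c}  FOLLOW[A]={$,c}  FOLLOW[B]={$,c}

FOLLOW(S) = ["$", "c"]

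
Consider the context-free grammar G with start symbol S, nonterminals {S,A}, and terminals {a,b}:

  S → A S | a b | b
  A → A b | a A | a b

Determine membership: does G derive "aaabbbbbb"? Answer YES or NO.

Convert to CNF:
  S -> A S | T1 T0 | b
  A -> A T0 | T1 A | T1 T0
  T0 -> b
  T1 -> a

CYK fill:
  T[0,0] 'a' = {T1}  orig:{}
  T[1,1] 'a' = {T1}  orig:{}
  T[2,2] 'a' = {T1}  orig:{}
  T[3,3] 'b' = {S,T0}  orig:{S}
  T[4,4] 'b' = {S,T0}  orig:{S}
  T[5,5] 'b' = {S,T0}  orig:{S}
  T[6,6] 'b' = {S,T0}  orig:{S}
  T[7,7] 'b' = {S,T0}  orig:{S}
  T[8,8] 'b' = {S,T0}  orig:{S}
  T[0,1] 'aa' = ∅
  T[1,2] 'aa' = ∅
  T[2,3] 'ab' = {A,S}
  T[3,4] 'bb' = ∅
  T[4,5] 'bb' = ∅
  T[5,6] 'bb' = ∅
  T[6,7] 'bb' = ∅
  T[7,8] 'bb' = ∅
  T[0,2] 'aaa' = ∅
  T[1,3] 'aab' = {A}
  T[2,4] 'abb' = {A,S}
  T[3,5] 'bbb' = ∅
  T[4,6] 'bbb' = ∅
  T[5,7] 'bbb' = ∅
  T[6,8] 'bbb' = ∅
  T[0,3] 'aaab' = {A}
  T[1,4] 'aabb' = {A,S}
  T[2,5] 'abbb' = {A,S}
  T[3,6] 'bbbb' = ∅
  T[4,7] 'bbbb' = ∅
  T[5,8] 'bbbb' = ∅
  T[0,4] 'aaabb' = {A,S}
  T[1,5] 'aabbb' = {A,S}
  T[2,6] 'abbbb' = {A,S}
  T[3,7] 'bbbbb' = ∅
  T[4,8] 'bbbbb' = ∅
  T[0,5] 'aaabbb' = {A,S}
  T[1,6] 'aabbbb' = {A,S}
  T[2,7] 'abbbbb' = {A,S}
  T[3,8] 'bbbbbb' = ∅
  T[0,6] 'aaabbbb' = {A,S}
  T[1,7] 'aabbbbb' = {A,S}
  T[2,8] 'abbbbbb' = {A,S}
  T[0,7] 'aaabbbbb' = {A,S}
  T[1,8] 'aabbbbbb' = {A,S}
  T[0,8] 'aaabbbbbb' = {A,S}

S ∈ T[0,8] ⇒ YES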